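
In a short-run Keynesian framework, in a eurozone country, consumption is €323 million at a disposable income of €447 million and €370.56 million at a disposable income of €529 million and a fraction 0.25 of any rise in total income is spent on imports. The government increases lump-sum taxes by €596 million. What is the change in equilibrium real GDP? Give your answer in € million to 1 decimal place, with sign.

−€515.9 million

MPC = ΔC/ΔYd = (370.56 − 323)/(529 − 447) = 47.56/82 = 0.58.
A lump-sum tax change of +€596 million shifts disposable income by −€596 million; first-round consumption changes by −c × ΔT = −0.58 × (+€596 million) = −€345.68 million.
Expenditure multiplier = 1/(1 − c + m) = 1/(1 − 0.58 + 0.25) = 1/0.67 ≈ 1.493.
The tax multiplier is −c × k ≈ −0.866, so ΔY = k × (−c·ΔT) = (−€345.68 million) / 0.67 ≈ −€515.9 million.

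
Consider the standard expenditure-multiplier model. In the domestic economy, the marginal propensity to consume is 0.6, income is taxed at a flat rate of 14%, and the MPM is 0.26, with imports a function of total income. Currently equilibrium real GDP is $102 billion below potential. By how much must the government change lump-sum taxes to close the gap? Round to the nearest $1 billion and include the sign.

Spending multiplier = 1/(1 − c(1−t) + m) = 1/(1 − 0.6×0.86 + 0.26) = 1/0.744 ≈ 1.344.
Tax multiplier = −c·k = −0.6/0.744 ≈ −0.806. Need ΔY = +$102 billion, so ΔT = ΔY/(−c·k) = −(+$102 billion) × 0.744 / 0.6 ≈ −$126 billion.
The government should cut lump-sum taxes by $126 billion.

−$126 billion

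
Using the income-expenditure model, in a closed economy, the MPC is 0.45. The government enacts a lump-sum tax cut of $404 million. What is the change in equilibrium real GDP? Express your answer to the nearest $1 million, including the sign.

A lump-sum tax change of −$404 million shifts disposable income by +$404 million; first-round consumption changes by −c × ΔT = −0.45 × (−$404 million) = +$181.8 million.
Expenditure multiplier = 1/(1 − MPC) = 1/(1 − 0.45) = 1/0.55 ≈ 1.818.
The tax multiplier is −c × k ≈ −0.818, so ΔY = k × (−c·ΔT) = (+$181.8 million) / 0.55 ≈ +$331 million.

+$331 million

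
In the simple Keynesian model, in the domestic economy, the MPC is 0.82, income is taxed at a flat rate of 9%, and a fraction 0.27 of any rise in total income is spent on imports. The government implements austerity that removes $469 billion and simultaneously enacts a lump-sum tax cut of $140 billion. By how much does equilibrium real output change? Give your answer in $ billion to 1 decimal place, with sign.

−$676.2 billion

Expenditure multiplier = 1/(1 − c(1−t) + m) = 1/(1 − 0.82×0.91 + 0.27) = 1/0.5238 ≈ 1.909.
ΔG contributes k·ΔG = (−$469 billion) / 0.5238 ≈ −$895.4 billion.
ΔT of −$140 billion changes first-round spending by −c·ΔT = +$114.8 billion, contributing k·(−c·ΔT) = (+$114.8 billion) / 0.5238 ≈ +$219.2 billion.
Net ΔY = k(ΔG − c·ΔT) = (−$354.2 billion) / 0.5238 ≈ −$676.2 billion.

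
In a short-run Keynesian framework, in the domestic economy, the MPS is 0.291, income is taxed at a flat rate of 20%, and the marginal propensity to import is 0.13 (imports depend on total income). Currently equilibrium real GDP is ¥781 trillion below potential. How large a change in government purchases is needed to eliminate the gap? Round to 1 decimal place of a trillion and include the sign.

MPC = 1 − MPS = 1 − 0.291 = 0.709.
Spending multiplier = 1/(1 − c(1−t) + m) = 1/(1 − 0.709×0.8 + 0.13) = 1/0.5628 ≈ 1.777.
Need ΔY = +¥781 trillion, so ΔG = ΔY/k = (+¥781 trillion) × 0.5628 ≈ +¥439.5 trillion.
The government should increase government purchases by ¥439.5 trillion.

+¥439.5 trillion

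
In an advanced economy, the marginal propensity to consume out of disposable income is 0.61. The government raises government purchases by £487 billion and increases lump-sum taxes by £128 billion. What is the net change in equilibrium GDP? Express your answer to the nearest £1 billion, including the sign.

Expenditure multiplier = 1/(1 − MPC) = 1/(1 − 0.61) = 1/0.39 ≈ 2.564.
ΔG contributes k·ΔG = (+£487 billion) / 0.39 ≈ +£1,248.7 billion.
ΔT of +£128 billion changes first-round spending by −c·ΔT = −£78.08 billion, contributing k·(−c·ΔT) = (−£78.08 billion) / 0.39 ≈ −£200.2 billion.
Net ΔY = k(ΔG − c·ΔT) = (+£408.92 billion) / 0.39 ≈ +£1,049 billion.

+£1,049 billion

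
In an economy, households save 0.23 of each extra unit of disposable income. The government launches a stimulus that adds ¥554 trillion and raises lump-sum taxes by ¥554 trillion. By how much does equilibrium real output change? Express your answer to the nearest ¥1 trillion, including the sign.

+¥554 trillion

MPC = 1 − MPS = 1 − 0.23 = 0.77.
Expenditure multiplier = 1/(1 − MPC) = 1/(1 − 0.77) = 1/0.23 ≈ 4.348.
ΔG contributes k·ΔG = (+¥554 trillion) / 0.23 ≈ +¥2,408.7 trillion.
ΔT of +¥554 trillion changes first-round spending by −c·ΔT = −¥426.58 trillion, contributing k·(−c·ΔT) = (−¥426.58 trillion) / 0.23 ≈ −¥1,854.7 trillion.
With ΔG = ΔT and no other leakages, the balanced-budget multiplier is 1, so ΔY = ΔG = +¥554 trillion.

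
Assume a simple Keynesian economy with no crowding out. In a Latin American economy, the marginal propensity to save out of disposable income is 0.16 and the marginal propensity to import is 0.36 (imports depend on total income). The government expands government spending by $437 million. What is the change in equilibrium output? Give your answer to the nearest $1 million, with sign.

+$840 million

MPC = 1 − MPS = 1 − 0.16 = 0.84.
Spending multiplier = 1/(1 − c + m) = 1/(1 − 0.84 + 0.36) = 1/0.52 ≈ 1.923.
ΔY = k × ΔG = (+$437 million) / 0.52 ≈ +$840 million.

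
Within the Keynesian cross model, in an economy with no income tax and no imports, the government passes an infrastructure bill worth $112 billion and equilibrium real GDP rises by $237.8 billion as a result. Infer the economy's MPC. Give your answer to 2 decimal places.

Implied spending multiplier k = ΔY/ΔG = 237.8/112 ≈ 2.1232.
Since k = 1/(1 − MPC), MPC = 1 − 1/k = 1 − ΔG/ΔY = 1 − 112/237.8 ≈ 0.53.

0.53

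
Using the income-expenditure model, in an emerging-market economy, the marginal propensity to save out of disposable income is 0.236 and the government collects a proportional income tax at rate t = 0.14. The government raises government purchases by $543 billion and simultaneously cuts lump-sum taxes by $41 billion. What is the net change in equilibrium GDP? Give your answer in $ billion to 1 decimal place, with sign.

MPC = 1 − MPS = 1 − 0.236 = 0.764.
Expenditure multiplier = 1/(1 − c(1−t)) = 1/(1 − 0.764×0.86) = 1/0.34296 ≈ 2.916.
ΔG contributes k·ΔG = (+$543 billion) / 0.34296 ≈ +$1,583.3 billion.
ΔT of −$41 billion changes first-round spending by −c·ΔT = +$31.324 billion, contributing k·(−c·ΔT) = (+$31.324 billion) / 0.34296 ≈ +$91.3 billion.
Net ΔY = k(ΔG − c·ΔT) = (+$574.324 billion) / 0.34296 ≈ +$1,674.6 billion.

+$1,674.6 billion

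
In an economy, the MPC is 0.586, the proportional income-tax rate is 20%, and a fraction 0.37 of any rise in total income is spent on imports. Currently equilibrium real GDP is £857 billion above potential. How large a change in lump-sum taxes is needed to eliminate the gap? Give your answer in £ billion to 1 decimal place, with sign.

Spending multiplier = 1/(1 − c(1−t) + m) = 1/(1 − 0.586×0.8 + 0.37) = 1/0.9012 ≈ 1.11.
Tax multiplier = −c·k = −0.586/0.9012 ≈ −0.65. Need ΔY = −£857 billion, so ΔT = ΔY/(−c·k) = −(−£857 billion) × 0.9012 / 0.586 ≈ +£1,318 billion.
The government should raise lump-sum taxes by £1,318 billion.

+£1,318.0 billion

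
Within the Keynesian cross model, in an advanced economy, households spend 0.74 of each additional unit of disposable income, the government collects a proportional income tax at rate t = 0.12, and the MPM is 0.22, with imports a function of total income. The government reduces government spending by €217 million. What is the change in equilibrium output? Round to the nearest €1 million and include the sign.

−€382 million

Government-spending multiplier = 1/(1 − c(1−t) + m) = 1/(1 − 0.74×0.88 + 0.22) = 1/0.5688 ≈ 1.758.
ΔY = k × ΔG = (−€217 million) / 0.5688 ≈ −€382 million.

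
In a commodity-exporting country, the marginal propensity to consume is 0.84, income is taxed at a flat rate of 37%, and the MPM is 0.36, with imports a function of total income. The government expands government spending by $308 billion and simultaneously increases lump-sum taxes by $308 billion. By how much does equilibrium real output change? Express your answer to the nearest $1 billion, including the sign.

Expenditure multiplier = 1/(1 − c(1−t) + m) = 1/(1 − 0.84×0.63 + 0.36) = 1/0.8308 ≈ 1.204.
ΔG contributes k·ΔG = (+$308 billion) / 0.8308 ≈ +$370.7 billion.
ΔT of +$308 billion changes first-round spending by −c·ΔT = −$258.72 billion, contributing k·(−c·ΔT) = (−$258.72 billion) / 0.8308 ≈ −$311.4 billion.
Net ΔY = k(ΔG − c·ΔT) = (+$49.28 billion) / 0.8308 ≈ +$59 billion.

+$59 billion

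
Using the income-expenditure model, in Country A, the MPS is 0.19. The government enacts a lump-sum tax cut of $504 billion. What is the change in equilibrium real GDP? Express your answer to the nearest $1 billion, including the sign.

+$2,149 billion

MPC = 1 − MPS = 1 − 0.19 = 0.81.
A lump-sum tax change of −$504 billion shifts disposable income by +$504 billion; first-round consumption changes by −c × ΔT = −0.81 × (−$504 billion) = +$408.24 billion.
Expenditure multiplier = 1/(1 − MPC) = 1/(1 − 0.81) = 1/0.19 ≈ 5.263.
The tax multiplier is −c × k ≈ −4.263, so ΔY = k × (−c·ΔT) = (+$408.24 billion) / 0.19 ≈ +$2,149 billion.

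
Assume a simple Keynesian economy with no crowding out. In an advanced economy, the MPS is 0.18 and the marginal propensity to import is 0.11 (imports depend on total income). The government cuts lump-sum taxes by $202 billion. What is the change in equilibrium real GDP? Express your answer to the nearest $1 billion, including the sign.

+$571 billion

MPC = 1 − MPS = 1 − 0.18 = 0.82.
A lump-sum tax change of −$202 billion shifts disposable income by +$202 billion; first-round consumption changes by −c × ΔT = −0.82 × (−$202 billion) = +$165.64 billion.
Expenditure multiplier = 1/(1 − c + m) = 1/(1 − 0.82 + 0.11) = 1/0.29 ≈ 3.448.
The tax multiplier is −c × k ≈ −2.828, so ΔY = k × (−c·ΔT) = (+$165.64 billion) / 0.29 ≈ +$571 billion.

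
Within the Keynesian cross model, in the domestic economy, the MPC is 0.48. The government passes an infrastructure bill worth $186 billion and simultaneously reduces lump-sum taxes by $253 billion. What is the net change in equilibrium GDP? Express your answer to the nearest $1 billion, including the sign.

Expenditure multiplier = 1/(1 − MPC) = 1/(1 − 0.48) = 1/0.52 ≈ 1.923.
ΔG contributes k·ΔG = (+$186 billion) / 0.52 ≈ +$357.7 billion.
ΔT of −$253 billion changes first-round spending by −c·ΔT = +$121.44 billion, contributing k·(−c·ΔT) = (+$121.44 billion) / 0.52 ≈ +$233.5 billion.
Net ΔY = k(ΔG − c·ΔT) = (+$307.44 billion) / 0.52 ≈ +$591 billion.

+$591 billion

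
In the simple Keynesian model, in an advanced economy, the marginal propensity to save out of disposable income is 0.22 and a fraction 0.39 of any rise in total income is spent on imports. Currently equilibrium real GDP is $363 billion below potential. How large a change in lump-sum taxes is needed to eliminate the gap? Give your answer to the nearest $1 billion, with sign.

−$284 billion

MPC = 1 − MPS = 1 − 0.22 = 0.78.
Spending multiplier = 1/(1 − c + m) = 1/(1 − 0.78 + 0.39) = 1/0.61 ≈ 1.639.
Tax multiplier = −c·k = −0.78/0.61 ≈ −1.279. Need ΔY = +$363 billion, so ΔT = ΔY/(−c·k) = −(+$363 billion) × 0.61 / 0.78 ≈ −$284 billion.
The government should cut lump-sum taxes by $284 billion.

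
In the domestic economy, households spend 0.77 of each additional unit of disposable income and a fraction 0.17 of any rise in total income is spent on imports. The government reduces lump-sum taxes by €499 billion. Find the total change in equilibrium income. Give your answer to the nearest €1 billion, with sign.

+€961 billion

A lump-sum tax change of −€499 billion shifts disposable income by +€499 billion; first-round consumption changes by −c × ΔT = −0.77 × (−€499 billion) = +€384.23 billion.
Expenditure multiplier = 1/(1 − c + m) = 1/(1 − 0.77 + 0.17) = 1/0.4 = 2.5.
The tax multiplier is −c × k = −1.925, so ΔY = k × (−c·ΔT) = (+€384.23 billion) / 0.4 ≈ +€961 billion.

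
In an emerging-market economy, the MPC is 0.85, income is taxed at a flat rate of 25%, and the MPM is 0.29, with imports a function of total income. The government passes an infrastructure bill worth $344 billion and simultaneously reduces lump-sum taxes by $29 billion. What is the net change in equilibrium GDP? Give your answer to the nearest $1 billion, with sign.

Expenditure multiplier = 1/(1 − c(1−t) + m) = 1/(1 − 0.85×0.75 + 0.29) = 1/0.6525 ≈ 1.533.
ΔG contributes k·ΔG = (+$344 billion) / 0.6525 ≈ +$527.2 billion.
ΔT of −$29 billion changes first-round spending by −c·ΔT = +$24.65 billion, contributing k·(−c·ΔT) = (+$24.65 billion) / 0.6525 ≈ +$37.8 billion.
Net ΔY = k(ΔG − c·ΔT) = (+$368.65 billion) / 0.6525 ≈ +$565 billion.

+$565 billion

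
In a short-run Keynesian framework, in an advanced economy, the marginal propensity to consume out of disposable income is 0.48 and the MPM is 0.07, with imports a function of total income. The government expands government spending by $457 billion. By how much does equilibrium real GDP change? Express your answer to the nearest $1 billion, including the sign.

Expenditure multiplier = 1/(1 − c + m) = 1/(1 − 0.48 + 0.07) = 1/0.59 ≈ 1.695.
ΔY = k × ΔG = (+$457 billion) / 0.59 ≈ +$775 billion.

+$775 billion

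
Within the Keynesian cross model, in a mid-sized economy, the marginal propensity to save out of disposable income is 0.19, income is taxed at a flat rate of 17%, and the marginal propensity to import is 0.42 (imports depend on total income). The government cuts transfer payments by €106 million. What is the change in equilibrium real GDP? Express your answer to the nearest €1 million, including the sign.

−€115 million

MPC = 1 − MPS = 1 − 0.19 = 0.81.
The transfer change shifts disposable income by −€106 million, so first-round consumption changes by c·ΔTR = 0.81 × (−€106 million) = −€85.86 million.
Expenditure multiplier = 1/(1 − c(1−t) + m) = 1/(1 − 0.81×0.83 + 0.42) = 1/0.7477 ≈ 1.337.
The transfer multiplier is c × k ≈ 1.083, so ΔY = k × (c·ΔTR) = (−€85.86 million) / 0.7477 ≈ −€115 million.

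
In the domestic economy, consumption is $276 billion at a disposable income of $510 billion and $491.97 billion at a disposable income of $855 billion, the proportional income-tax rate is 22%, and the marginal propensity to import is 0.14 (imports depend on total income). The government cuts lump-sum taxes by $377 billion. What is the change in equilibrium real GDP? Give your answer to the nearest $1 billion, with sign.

+$362 billion

MPC = ΔC/ΔYd = (491.97 − 276)/(855 − 510) = 215.97/345 = 0.626.
A lump-sum tax change of −$377 billion shifts disposable income by +$377 billion; first-round consumption changes by −c × ΔT = −0.626 × (−$377 billion) = +$236.002 billion.
Expenditure multiplier = 1/(1 − c(1−t) + m) = 1/(1 − 0.626×0.78 + 0.14) = 1/0.65172 ≈ 1.534.
The tax multiplier is −c × k ≈ −0.961, so ΔY = k × (−c·ΔT) = (+$236.002 billion) / 0.65172 ≈ +$362 billion.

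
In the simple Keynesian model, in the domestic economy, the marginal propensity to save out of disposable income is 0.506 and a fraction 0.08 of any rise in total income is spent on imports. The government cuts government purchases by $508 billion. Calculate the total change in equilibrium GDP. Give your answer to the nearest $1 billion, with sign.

−$867 billion

MPC = 1 − MPS = 1 − 0.506 = 0.494.
Spending multiplier = 1/(1 − c + m) = 1/(1 − 0.494 + 0.08) = 1/0.586 ≈ 1.706.
ΔY = k × ΔG = (−$508 billion) / 0.586 ≈ −$867 billion.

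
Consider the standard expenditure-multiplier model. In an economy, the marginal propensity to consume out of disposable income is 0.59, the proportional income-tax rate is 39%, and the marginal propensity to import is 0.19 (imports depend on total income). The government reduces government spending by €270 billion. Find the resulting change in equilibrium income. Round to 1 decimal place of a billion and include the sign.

−€325.3 billion

Government-spending multiplier = 1/(1 − c(1−t) + m) = 1/(1 − 0.59×0.61 + 0.19) = 1/0.8301 ≈ 1.205.
ΔY = k × ΔG = (−€270 billion) / 0.8301 ≈ −€325.3 billion.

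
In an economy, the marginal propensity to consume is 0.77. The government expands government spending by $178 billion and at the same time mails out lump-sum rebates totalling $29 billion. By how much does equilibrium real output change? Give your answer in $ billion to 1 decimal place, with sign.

Expenditure multiplier = 1/(1 − MPC) = 1/(1 − 0.77) = 1/0.23 ≈ 4.348.
ΔG contributes k·ΔG = (+$178 billion) / 0.23 ≈ +$773.9 billion.
ΔT of −$29 billion changes first-round spending by −c·ΔT = +$22.33 billion, contributing k·(−c·ΔT) = (+$22.33 billion) / 0.23 ≈ +$97.1 billion.
Net ΔY = k(ΔG − c·ΔT) = (+$200.33 billion) / 0.23 = +$871 billion.

+$871.0 billion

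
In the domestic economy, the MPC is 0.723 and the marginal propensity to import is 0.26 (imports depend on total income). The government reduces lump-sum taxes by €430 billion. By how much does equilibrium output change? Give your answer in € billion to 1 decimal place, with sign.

+€578.9 billion

A lump-sum tax change of −€430 billion shifts disposable income by +€430 billion; first-round consumption changes by −c × ΔT = −0.723 × (−€430 billion) = +€310.89 billion.
Expenditure multiplier = 1/(1 − c + m) = 1/(1 − 0.723 + 0.26) = 1/0.537 ≈ 1.862.
The tax multiplier is −c × k ≈ −1.346, so ΔY = k × (−c·ΔT) = (+€310.89 billion) / 0.537 ≈ +€578.9 billion.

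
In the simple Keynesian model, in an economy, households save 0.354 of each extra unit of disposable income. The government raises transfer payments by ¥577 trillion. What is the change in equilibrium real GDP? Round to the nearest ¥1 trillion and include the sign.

MPC = 1 − MPS = 1 − 0.354 = 0.646.
The transfer change shifts disposable income by +¥577 trillion, so first-round consumption changes by c·ΔTR = 0.646 × (+¥577 trillion) = +¥372.742 trillion.
Expenditure multiplier = 1/(1 − MPC) = 1/(1 − 0.646) = 1/0.354 ≈ 2.825.
The transfer multiplier is c × k ≈ 1.825, so ΔY = k × (c·ΔTR) = (+¥372.742 trillion) / 0.354 ≈ +¥1,053 trillion.

+¥1,053 trillion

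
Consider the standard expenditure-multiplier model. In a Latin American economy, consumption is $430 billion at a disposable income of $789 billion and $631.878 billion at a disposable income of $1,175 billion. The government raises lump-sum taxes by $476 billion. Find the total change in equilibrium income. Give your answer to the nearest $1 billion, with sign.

−$522 billion

MPC = ΔC/ΔYd = (631.878 − 430)/(1,175 − 789) = 201.878/386 = 0.523.
A lump-sum tax change of +$476 billion shifts disposable income by −$476 billion; first-round consumption changes by −c × ΔT = −0.523 × (+$476 billion) = −$248.948 billion.
Expenditure multiplier = 1/(1 − MPC) = 1/(1 − 0.523) = 1/0.477 ≈ 2.096.
The tax multiplier is −c × k ≈ −1.096, so ΔY = k × (−c·ΔT) = (−$248.948 billion) / 0.477 ≈ −$522 billion.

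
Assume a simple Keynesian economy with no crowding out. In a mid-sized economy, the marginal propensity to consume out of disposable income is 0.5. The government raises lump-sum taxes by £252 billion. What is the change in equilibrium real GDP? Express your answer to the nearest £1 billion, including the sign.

−£252 billion

A lump-sum tax change of +£252 billion shifts disposable income by −£252 billion; first-round consumption changes by −c × ΔT = −0.5 × (+£252 billion) = −£126 billion.
Expenditure multiplier = 1/(1 − MPC) = 1/(1 − 0.5) = 1/0.5 = 2.
The tax multiplier is −c × k = −1, so ΔY = k × (−c·ΔT) = (−£126 billion) / 0.5 = −£252 billion.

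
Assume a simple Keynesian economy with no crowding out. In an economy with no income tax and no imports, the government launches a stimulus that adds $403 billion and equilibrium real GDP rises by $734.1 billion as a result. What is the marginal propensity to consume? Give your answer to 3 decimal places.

Implied spending multiplier k = ΔY/ΔG = 734.1/403 ≈ 1.8216.
Since k = 1/(1 − MPC), MPC = 1 − 1/k = 1 − ΔG/ΔY = 1 − 403/734.1 ≈ 0.451.

0.451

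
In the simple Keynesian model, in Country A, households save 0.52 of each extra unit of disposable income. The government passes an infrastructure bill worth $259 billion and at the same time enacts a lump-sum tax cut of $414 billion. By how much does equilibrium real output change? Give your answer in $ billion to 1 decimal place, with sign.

MPC = 1 − MPS = 1 − 0.52 = 0.48.
Expenditure multiplier = 1/(1 − MPC) = 1/(1 − 0.48) = 1/0.52 ≈ 1.923.
ΔG contributes k·ΔG = (+$259 billion) / 0.52 ≈ +$498.1 billion.
ΔT of −$414 billion changes first-round spending by −c·ΔT = +$198.72 billion, contributing k·(−c·ΔT) = (+$198.72 billion) / 0.52 ≈ +$382.2 billion.
Net ΔY = k(ΔG − c·ΔT) = (+$457.72 billion) / 0.52 ≈ +$880.2 billion.

+$880.2 billion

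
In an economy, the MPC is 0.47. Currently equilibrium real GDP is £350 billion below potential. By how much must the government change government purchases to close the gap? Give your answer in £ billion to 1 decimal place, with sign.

+£185.5 billion

Spending multiplier = 1/(1 − MPC) = 1/(1 − 0.47) = 1/0.53 ≈ 1.887.
Need ΔY = +£350 billion, so ΔG = ΔY/k = (+£350 billion) × 0.53 = +£185.5 billion.
The government should increase government purchases by £185.5 billion.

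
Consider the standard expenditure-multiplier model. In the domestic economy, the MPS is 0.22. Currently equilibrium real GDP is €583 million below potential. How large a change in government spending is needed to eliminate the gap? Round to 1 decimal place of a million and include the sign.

MPC = 1 − MPS = 1 − 0.22 = 0.78.
Spending multiplier = 1/(1 − MPC) = 1/(1 − 0.78) = 1/0.22 ≈ 4.545.
Need ΔY = +€583 million, so ΔG = ΔY/k = (+€583 million) × 0.22 ≈ +€128.3 million.
The government should increase government spending by €128.3 million.

+€128.3 million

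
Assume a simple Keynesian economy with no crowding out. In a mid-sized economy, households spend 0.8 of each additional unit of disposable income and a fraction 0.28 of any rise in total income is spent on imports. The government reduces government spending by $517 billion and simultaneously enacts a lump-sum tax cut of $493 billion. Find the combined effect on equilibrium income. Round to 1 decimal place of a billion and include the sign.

−$255.4 billion

Expenditure multiplier = 1/(1 − c + m) = 1/(1 − 0.8 + 0.28) = 1/0.48 ≈ 2.083.
ΔG contributes k·ΔG = (−$517 billion) / 0.48 ≈ −$1,077.1 billion.
ΔT of −$493 billion changes first-round spending by −c·ΔT = +$394.4 billion, contributing k·(−c·ΔT) = (+$394.4 billion) / 0.48 ≈ +$821.7 billion.
Net ΔY = k(ΔG − c·ΔT) = (−$122.6 billion) / 0.48 ≈ −$255.4 billion.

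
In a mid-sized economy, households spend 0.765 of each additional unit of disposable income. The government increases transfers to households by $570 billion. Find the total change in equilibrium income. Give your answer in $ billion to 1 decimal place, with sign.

The transfer change shifts disposable income by +$570 billion, so first-round consumption changes by c·ΔTR = 0.765 × (+$570 billion) = +$436.05 billion.
Expenditure multiplier = 1/(1 − MPC) = 1/(1 − 0.765) = 1/0.235 ≈ 4.255.
The transfer multiplier is c × k ≈ 3.255, so ΔY = k × (c·ΔTR) = (+$436.05 billion) / 0.235 ≈ +$1,855.5 billion.

+$1,855.5 billion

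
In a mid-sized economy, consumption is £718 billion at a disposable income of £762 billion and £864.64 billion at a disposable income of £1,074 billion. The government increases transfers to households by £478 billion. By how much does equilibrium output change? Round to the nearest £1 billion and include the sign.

+£424 billion

MPC = ΔC/ΔYd = (864.64 − 718)/(1,074 − 762) = 146.64/312 = 0.47.
The transfer change shifts disposable income by +£478 billion, so first-round consumption changes by c·ΔTR = 0.47 × (+£478 billion) = +£224.66 billion.
Expenditure multiplier = 1/(1 − MPC) = 1/(1 − 0.47) = 1/0.53 ≈ 1.887.
The transfer multiplier is c × k ≈ 0.887, so ΔY = k × (c·ΔTR) = (+£224.66 billion) / 0.53 ≈ +£424 billion.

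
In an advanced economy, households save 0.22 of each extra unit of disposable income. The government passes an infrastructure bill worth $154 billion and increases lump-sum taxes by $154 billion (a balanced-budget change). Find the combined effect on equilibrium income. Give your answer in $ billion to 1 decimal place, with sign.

+$154.0 billion

MPC = 1 − MPS = 1 − 0.22 = 0.78.
Expenditure multiplier = 1/(1 − MPC) = 1/(1 − 0.78) = 1/0.22 ≈ 4.545.
ΔG contributes k·ΔG = (+$154 billion) / 0.22 = +$700 billion.
ΔT of +$154 billion changes first-round spending by −c·ΔT = −$120.12 billion, contributing k·(−c·ΔT) = (−$120.12 billion) / 0.22 = −$546 billion.
With ΔG = ΔT and no other leakages, the balanced-budget multiplier is 1, so ΔY = ΔG = +$154 billion.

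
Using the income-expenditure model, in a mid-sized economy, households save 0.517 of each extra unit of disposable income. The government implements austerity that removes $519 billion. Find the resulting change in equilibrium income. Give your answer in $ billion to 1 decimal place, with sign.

−$1,003.9 billion

MPC = 1 − MPS = 1 − 0.517 = 0.483.
Spending multiplier = 1/(1 − MPC) = 1/(1 − 0.483) = 1/0.517 ≈ 1.934.
ΔY = k × ΔG = (−$519 billion) / 0.517 ≈ −$1,003.9 billion.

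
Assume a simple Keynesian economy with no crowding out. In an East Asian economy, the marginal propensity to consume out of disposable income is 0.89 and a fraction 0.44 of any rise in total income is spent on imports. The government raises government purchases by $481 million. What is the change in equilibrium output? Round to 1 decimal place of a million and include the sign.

Spending multiplier = 1/(1 − c + m) = 1/(1 − 0.89 + 0.44) = 1/0.55 ≈ 1.818.
ΔY = k × ΔG = (+$481 million) / 0.55 ≈ +$874.5 million.

+$874.5 million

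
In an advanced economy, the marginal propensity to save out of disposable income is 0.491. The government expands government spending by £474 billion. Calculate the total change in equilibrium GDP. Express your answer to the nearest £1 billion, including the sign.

MPC = 1 − MPS = 1 − 0.491 = 0.509.
Spending multiplier = 1/(1 − MPC) = 1/(1 − 0.509) = 1/0.491 ≈ 2.037.
ΔY = k × ΔG = (+£474 billion) / 0.491 ≈ +£965 billion.

+£965 billion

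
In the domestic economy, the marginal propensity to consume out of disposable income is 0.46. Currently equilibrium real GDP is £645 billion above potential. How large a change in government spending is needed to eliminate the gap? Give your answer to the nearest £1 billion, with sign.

Spending multiplier = 1/(1 − MPC) = 1/(1 − 0.46) = 1/0.54 ≈ 1.852.
Need ΔY = −£645 billion, so ΔG = ΔY/k = (−£645 billion) × 0.54 ≈ −£348 billion.
The government should cut government spending by £348 billion.

−£348 billion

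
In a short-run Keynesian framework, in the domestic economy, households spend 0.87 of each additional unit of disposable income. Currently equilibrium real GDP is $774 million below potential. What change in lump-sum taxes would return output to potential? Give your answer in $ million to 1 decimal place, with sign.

Spending multiplier = 1/(1 − MPC) = 1/(1 − 0.87) = 1/0.13 ≈ 7.692.
Tax multiplier = −c·k = −0.87/0.13 ≈ −6.692. Need ΔY = +$774 million, so ΔT = ΔY/(−c·k) = −(+$774 million) × 0.13 / 0.87 ≈ −$115.7 million.
The government should cut lump-sum taxes by $115.7 million.

−$115.7 million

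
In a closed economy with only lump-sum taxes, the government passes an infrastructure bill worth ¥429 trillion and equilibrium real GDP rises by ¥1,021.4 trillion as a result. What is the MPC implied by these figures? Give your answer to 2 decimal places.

0.58

Implied spending multiplier k = ΔY/ΔG = 1,021.4/429 ≈ 2.3809.
Since k = 1/(1 − MPC), MPC = 1 − 1/k = 1 − ΔG/ΔY = 1 − 429/1,021.4 ≈ 0.58.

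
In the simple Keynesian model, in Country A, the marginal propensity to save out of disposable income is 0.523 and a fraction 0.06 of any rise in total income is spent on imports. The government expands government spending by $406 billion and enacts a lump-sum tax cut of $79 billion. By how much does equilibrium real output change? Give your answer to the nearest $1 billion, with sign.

MPC = 1 − MPS = 1 − 0.523 = 0.477.
Expenditure multiplier = 1/(1 − c + m) = 1/(1 − 0.477 + 0.06) = 1/0.583 ≈ 1.715.
ΔG contributes k·ΔG = (+$406 billion) / 0.583 ≈ +$696.4 billion.
ΔT of −$79 billion changes first-round spending by −c·ΔT = +$37.683 billion, contributing k·(−c·ΔT) = (+$37.683 billion) / 0.583 ≈ +$64.6 billion.
Net ΔY = k(ΔG − c·ΔT) = (+$443.683 billion) / 0.583 ≈ +$761 billion.

+$761 billion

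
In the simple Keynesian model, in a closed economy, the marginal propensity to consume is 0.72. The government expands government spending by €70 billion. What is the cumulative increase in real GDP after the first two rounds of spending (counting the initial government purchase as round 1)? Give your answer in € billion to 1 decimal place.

Round 1 adds ΔG = €70 billion; each later round is MPC = 0.72 times the previous.
After 2 rounds: 70 + 50.4 = ΔG·(1 − c^2)/(1 − c) = 70 × (1 − 0.5184)/0.28 = €120.4 billion.

€120.4 billion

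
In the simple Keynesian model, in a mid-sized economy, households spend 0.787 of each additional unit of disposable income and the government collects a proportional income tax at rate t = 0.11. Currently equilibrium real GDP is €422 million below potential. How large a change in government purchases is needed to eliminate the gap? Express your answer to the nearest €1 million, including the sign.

Spending multiplier = 1/(1 − c(1−t)) = 1/(1 − 0.787×0.89) = 1/0.29957 ≈ 3.338.
Need ΔY = +€422 million, so ΔG = ΔY/k = (+€422 million) × 0.29957 ≈ +€126 million.
The government should increase government purchases by €126 million.

+€126 million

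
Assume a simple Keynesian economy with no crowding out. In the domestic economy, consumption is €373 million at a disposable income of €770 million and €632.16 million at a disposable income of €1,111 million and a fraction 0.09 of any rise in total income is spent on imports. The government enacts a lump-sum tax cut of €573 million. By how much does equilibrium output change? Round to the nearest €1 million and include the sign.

MPC = ΔC/ΔYd = (632.16 − 373)/(1,111 − 770) = 259.16/341 = 0.76.
A lump-sum tax change of −€573 million shifts disposable income by +€573 million; first-round consumption changes by −c × ΔT = −0.76 × (−€573 million) = +€435.48 million.
Expenditure multiplier = 1/(1 − c + m) = 1/(1 − 0.76 + 0.09) = 1/0.33 ≈ 3.03.
The tax multiplier is −c × k ≈ −2.303, so ΔY = k × (−c·ΔT) = (+€435.48 million) / 0.33 ≈ +€1,320 million.

+€1,320 million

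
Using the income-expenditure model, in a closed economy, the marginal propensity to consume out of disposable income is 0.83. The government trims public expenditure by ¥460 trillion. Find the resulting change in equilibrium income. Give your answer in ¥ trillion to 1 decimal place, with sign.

Expenditure multiplier = 1/(1 − MPC) = 1/(1 − 0.83) = 1/0.17 ≈ 5.882.
ΔY = k × ΔG = (−¥460 trillion) / 0.17 ≈ −¥2,705.9 trillion.

−¥2,705.9 trillion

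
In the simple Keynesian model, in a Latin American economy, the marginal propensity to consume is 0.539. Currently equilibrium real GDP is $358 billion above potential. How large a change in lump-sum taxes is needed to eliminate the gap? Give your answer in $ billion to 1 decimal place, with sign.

Spending multiplier = 1/(1 − MPC) = 1/(1 − 0.539) = 1/0.461 ≈ 2.169.
Tax multiplier = −c·k = −0.539/0.461 ≈ −1.169. Need ΔY = −$358 billion, so ΔT = ΔY/(−c·k) = −(−$358 billion) × 0.461 / 0.539 ≈ +$306.2 billion.
The government should raise lump-sum taxes by $306.2 billion.

+$306.2 billion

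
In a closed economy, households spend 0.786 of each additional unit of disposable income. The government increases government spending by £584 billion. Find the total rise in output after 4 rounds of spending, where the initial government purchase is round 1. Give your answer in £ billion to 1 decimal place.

£1,687.4 billion

Round 1 adds ΔG = £584 billion; each later round is MPC = 0.786 times the previous.
After 4 rounds: 584 + 459.024 + 360.792864 + 283.583191104 = ΔG·(1 − c^4)/(1 − c) = 584 × (1 − 0.381671897616)/0.214 ≈ £1,687.4 billion.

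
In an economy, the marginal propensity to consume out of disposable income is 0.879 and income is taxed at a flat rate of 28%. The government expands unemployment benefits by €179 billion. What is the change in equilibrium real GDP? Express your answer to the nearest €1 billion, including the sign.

+€429 billion

The transfer change shifts disposable income by +€179 billion, so first-round consumption changes by c·ΔTR = 0.879 × (+€179 billion) = +€157.341 billion.
Expenditure multiplier = 1/(1 − c(1−t)) = 1/(1 − 0.879×0.72) = 1/0.36712 ≈ 2.724.
The transfer multiplier is c × k ≈ 2.394, so ΔY = k × (c·ΔTR) = (+€157.341 billion) / 0.36712 ≈ +€429 billion.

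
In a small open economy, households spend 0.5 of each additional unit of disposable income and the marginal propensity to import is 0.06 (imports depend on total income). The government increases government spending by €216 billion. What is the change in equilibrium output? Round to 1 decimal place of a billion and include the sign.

+€385.7 billion

Expenditure multiplier = 1/(1 − c + m) = 1/(1 − 0.5 + 0.06) = 1/0.56 ≈ 1.786.
ΔY = k × ΔG = (+€216 billion) / 0.56 ≈ +€385.7 billion.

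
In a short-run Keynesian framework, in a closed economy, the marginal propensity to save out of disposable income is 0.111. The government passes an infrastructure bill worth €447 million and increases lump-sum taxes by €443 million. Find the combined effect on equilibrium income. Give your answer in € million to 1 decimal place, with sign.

MPC = 1 − MPS = 1 − 0.111 = 0.889.
Expenditure multiplier = 1/(1 − MPC) = 1/(1 − 0.889) = 1/0.111 ≈ 9.009.
ΔG contributes k·ΔG = (+€447 million) / 0.111 ≈ +€4,027 million.
ΔT of +€443 million changes first-round spending by −c·ΔT = −€393.827 million, contributing k·(−c·ΔT) = (−€393.827 million) / 0.111 ≈ −€3,548 million.
Net ΔY = k(ΔG − c·ΔT) = (+€53.173 million) / 0.111 ≈ +€479 million.

+€479.0 million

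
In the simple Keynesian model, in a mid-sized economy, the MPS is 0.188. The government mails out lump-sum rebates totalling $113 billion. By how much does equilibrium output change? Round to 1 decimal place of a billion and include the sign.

MPC = 1 − MPS = 1 − 0.188 = 0.812.
A lump-sum tax change of −$113 billion shifts disposable income by +$113 billion; first-round consumption changes by −c × ΔT = −0.812 × (−$113 billion) = +$91.756 billion.
Expenditure multiplier = 1/(1 − MPC) = 1/(1 − 0.812) = 1/0.188 ≈ 5.319.
The tax multiplier is −c × k ≈ −4.319, so ΔY = k × (−c·ΔT) = (+$91.756 billion) / 0.188 ≈ +$488.1 billion.

+$488.1 billion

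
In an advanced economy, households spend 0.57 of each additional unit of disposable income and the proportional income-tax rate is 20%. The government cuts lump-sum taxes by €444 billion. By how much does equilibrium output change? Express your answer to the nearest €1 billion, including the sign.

+€465 billion

A lump-sum tax change of −€444 billion shifts disposable income by +€444 billion; first-round consumption changes by −c × ΔT = −0.57 × (−€444 billion) = +€253.08 billion.
Expenditure multiplier = 1/(1 − c(1−t)) = 1/(1 − 0.57×0.8) = 1/0.544 ≈ 1.838.
The tax multiplier is −c × k ≈ −1.048, so ΔY = k × (−c·ΔT) = (+€253.08 billion) / 0.544 ≈ +€465 billion.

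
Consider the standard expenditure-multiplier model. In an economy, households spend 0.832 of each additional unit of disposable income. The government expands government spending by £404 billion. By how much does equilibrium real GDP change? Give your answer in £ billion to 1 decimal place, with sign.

+£2,404.8 billion

Spending multiplier = 1/(1 − MPC) = 1/(1 − 0.832) = 1/0.168 ≈ 5.952.
ΔY = k × ΔG = (+£404 billion) / 0.168 ≈ +£2,404.8 billion.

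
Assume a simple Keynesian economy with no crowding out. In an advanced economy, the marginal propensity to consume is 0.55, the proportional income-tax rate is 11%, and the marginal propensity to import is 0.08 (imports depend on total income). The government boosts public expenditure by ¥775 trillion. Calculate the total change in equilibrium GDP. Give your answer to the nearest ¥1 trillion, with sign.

+¥1,312 trillion

Spending multiplier = 1/(1 − c(1−t) + m) = 1/(1 − 0.55×0.89 + 0.08) = 1/0.5905 ≈ 1.693.
ΔY = k × ΔG = (+¥775 trillion) / 0.5905 ≈ +¥1,312 trillion.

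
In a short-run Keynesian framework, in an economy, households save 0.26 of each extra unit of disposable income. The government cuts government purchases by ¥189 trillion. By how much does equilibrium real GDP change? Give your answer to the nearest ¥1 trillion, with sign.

MPC = 1 − MPS = 1 − 0.26 = 0.74.
Government-spending multiplier = 1/(1 − MPC) = 1/(1 − 0.74) = 1/0.26 ≈ 3.846.
ΔY = k × ΔG = (−¥189 trillion) / 0.26 ≈ −¥727 trillion.

−¥727 trillion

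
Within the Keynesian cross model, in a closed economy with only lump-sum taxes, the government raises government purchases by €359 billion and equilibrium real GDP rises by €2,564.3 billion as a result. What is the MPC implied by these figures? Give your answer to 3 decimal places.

Implied spending multiplier k = ΔY/ΔG = 2,564.3/359 ≈ 7.1429.
Since k = 1/(1 − MPC), MPC = 1 − 1/k = 1 − ΔG/ΔY = 1 − 359/2,564.3 ≈ 0.860.

0.860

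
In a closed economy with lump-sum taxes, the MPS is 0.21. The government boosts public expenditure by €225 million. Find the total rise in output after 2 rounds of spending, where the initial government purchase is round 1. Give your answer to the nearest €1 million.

€403 million

MPC = 1 − MPS = 1 − 0.21 = 0.79.
Round 1 adds ΔG = €225 million; each later round is MPC = 0.79 times the previous.
After 2 rounds: 225 + 177.75 = ΔG·(1 − c^2)/(1 − c) = 225 × (1 − 0.6241)/0.21 ≈ €403 million.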